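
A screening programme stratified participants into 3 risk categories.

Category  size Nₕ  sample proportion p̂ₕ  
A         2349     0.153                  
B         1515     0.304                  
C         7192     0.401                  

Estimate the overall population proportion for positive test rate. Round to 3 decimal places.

0.335

N = 2349 + 1515 + 7192 = 11056.
Overall proportion = Σ (Nₕ/N)·p̂ₕ.
Σ Nₕp̂ₕ = 359.397 + 460.56 + 2883.992 = 3703.949.
3703.949 / 11056 = 0.33502... → 0.335.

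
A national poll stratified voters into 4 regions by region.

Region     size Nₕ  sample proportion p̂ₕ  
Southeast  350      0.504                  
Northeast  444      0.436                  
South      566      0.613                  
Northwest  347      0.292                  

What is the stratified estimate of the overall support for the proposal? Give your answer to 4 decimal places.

Wₕ = Nₕ/N with N = 1707: 0.2050, 0.2601, 0.3316, 0.2033.
p̂_st = 0.2050·0.504 + 0.2601·0.436 + 0.3316·0.613 + 0.2033·0.292 ≈ 0.479359... → 0.4794.

0.4794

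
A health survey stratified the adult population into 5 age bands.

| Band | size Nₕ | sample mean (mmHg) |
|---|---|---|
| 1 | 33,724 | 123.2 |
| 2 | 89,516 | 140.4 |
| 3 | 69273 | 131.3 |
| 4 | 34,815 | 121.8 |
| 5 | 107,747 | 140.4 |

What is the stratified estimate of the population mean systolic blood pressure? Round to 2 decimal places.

134.85

N = 33724 + 89516 + 69273 + 34815 + 107747 = 335075.
The stratified mean weights each stratum mean by its population share Nₕ/N.
Σ Nₕx̄ₕ = 33724·123.2 + 89516·140.4 + 69273·131.3 + 34815·121.8 + 107747·140.4 = 4154796.8 + 12568046.4 + 9095544.9 + 4240467 + 15127678.8 = 45186533.9.
Divide by N: 45186533.9 / 335075 = 134.8550... → 134.85.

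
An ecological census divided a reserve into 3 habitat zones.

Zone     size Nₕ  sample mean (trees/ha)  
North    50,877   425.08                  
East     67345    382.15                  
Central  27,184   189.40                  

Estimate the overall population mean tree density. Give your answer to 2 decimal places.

N = 145406; weights Wₕ = Nₕ/N = (0.3499, 0.4632, 0.1870).
x̄_st = Σ Wₕ·x̄ₕ = 0.3499·425.08 + 0.4632·382.15 + 0.1870·189.40 ≈ 361.1360...
→ 361.14.

361.14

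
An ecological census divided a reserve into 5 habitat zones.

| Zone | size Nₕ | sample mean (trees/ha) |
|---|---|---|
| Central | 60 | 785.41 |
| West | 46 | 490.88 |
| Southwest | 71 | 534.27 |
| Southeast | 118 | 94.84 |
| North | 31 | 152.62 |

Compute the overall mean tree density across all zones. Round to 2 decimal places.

N = 326; weights Wₕ = Nₕ/N = (0.1840, 0.1411, 0.2178, 0.3620, 0.0951).
x̄_st = Σ Wₕ·x̄ₕ = 0.1840·785.41 + 0.1411·490.88 + 0.2178·534.27 + 0.3620·94.84 + 0.0951·152.62 ≈ 379.0202...
→ 379.02.

379.02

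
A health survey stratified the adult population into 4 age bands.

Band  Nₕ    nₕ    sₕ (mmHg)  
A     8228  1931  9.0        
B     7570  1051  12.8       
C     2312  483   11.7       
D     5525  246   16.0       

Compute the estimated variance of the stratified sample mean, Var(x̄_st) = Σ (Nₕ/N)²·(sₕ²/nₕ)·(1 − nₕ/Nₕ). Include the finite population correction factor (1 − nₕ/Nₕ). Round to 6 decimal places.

N = 23635; Wₕ = Nₕ/N.
band A: (8228/23635)²·9.0²/1931·(1 − 1931/8228) = 0.003890626
band B: (7570/23635)²·12.8²/1051·(1 − 1051/7570) = 0.013771551
band C: (2312/23635)²·11.7²/483·(1 − 483/2312) = 0.002145433
band D: (5525/23635)²·16.0²/246·(1 − 246/5525) = 0.054334740
Sum = 0.074142350 → 0.074142.

0.074142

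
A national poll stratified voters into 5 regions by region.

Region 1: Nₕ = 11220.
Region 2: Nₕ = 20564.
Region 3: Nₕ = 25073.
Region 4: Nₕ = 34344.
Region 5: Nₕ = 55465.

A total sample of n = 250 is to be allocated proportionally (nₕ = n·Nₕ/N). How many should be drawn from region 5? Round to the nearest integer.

N = 11220 + 20564 + 25073 + 34344 + 55465 = 146666.
n_5 = 250·55465/146666 = 94.543... → 95.

95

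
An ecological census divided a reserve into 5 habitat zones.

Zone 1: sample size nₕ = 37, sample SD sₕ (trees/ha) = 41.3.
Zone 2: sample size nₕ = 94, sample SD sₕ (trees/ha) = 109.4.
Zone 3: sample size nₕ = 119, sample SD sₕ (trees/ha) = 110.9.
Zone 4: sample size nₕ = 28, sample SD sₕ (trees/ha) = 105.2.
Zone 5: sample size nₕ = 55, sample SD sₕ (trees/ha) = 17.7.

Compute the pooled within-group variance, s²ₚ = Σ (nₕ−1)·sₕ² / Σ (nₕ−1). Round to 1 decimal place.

8967.8

1: (37−1)·41.3² = 36·1705.69 = 61404.84
2: (94−1)·109.4² = 93·11968.36 = 1113057.48
3: (119−1)·110.9² = 118·12298.81 = 1451259.58
4: (28−1)·105.2² = 27·11067.04 = 298810.08
5: (55−1)·17.7² = 54·313.29 = 16917.66
Numerator = 2941449.64; denominator = Σ(nₕ−1) = 328.
s²ₚ = 2941449.64/328 = 8967.834... → 8967.8.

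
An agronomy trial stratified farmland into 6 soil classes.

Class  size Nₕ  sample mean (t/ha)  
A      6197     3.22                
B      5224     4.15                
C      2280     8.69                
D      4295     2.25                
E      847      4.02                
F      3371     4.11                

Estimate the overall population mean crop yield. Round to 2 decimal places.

N = 6197 + 5224 + 2280 + 4295 + 847 + 3371 = 22214.
Weight each subgroup mean by Nₕ/N and sum.
Σ Nₕx̄ₕ = 6197·3.22 + 5224·4.15 + 2280·8.69 + 4295·2.25 + 847·4.02 + 3371·4.11 = 19954.34 + 21679.6 + 19813.2 + 9663.75 + 3404.94 + 13854.81 = 88370.64.
Divide by N: 88370.64 / 22214 = 3.9782... → 3.98.

3.98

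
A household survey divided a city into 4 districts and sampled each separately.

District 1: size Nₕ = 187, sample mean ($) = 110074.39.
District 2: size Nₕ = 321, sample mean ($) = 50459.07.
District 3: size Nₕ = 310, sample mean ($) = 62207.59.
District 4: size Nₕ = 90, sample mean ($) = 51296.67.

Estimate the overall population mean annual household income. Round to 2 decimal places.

N = 908; weights Wₕ = Nₕ/N = (0.2059, 0.3535, 0.3414, 0.0991).
x̄_st = Σ Wₕ·x̄ₕ = 0.2059·110074.39 + 0.3535·50459.07 + 0.3414·62207.59 + 0.0991·51296.67 ≈ 66830.7551...
→ 66830.76.

66830.76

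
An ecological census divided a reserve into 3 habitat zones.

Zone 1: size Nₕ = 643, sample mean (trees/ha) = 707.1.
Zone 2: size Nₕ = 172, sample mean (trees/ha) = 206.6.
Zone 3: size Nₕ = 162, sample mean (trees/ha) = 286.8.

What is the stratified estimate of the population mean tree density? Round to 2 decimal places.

549.30

x̄_st = (Σ Nₕx̄ₕ) / (Σ Nₕ) = (643·707.1 + 172·206.6 + 162·286.8) / 977
= 536662.1 / 977 = 549.2959... → 549.30.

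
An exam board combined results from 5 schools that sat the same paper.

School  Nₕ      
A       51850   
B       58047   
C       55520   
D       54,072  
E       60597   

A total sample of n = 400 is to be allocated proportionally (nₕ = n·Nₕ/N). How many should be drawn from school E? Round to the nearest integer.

87

Share of school E = 60597/280086 = 0.21635.
Allocate 400 × 0.21635 = 86.541... → 87.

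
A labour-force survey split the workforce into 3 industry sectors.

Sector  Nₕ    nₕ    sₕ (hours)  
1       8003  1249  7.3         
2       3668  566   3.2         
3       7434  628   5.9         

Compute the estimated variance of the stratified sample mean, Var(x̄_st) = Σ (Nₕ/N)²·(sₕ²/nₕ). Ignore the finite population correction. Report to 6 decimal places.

0.016546

N = 19105; Wₕ = Nₕ/N.
sector 1: (8003/19105)²·7.3²/1249 = 0.007486776
sector 2: (3668/19105)²·3.2²/566 = 0.000666881
sector 3: (7434/19105)²·5.9²/628 = 0.008392578
Sum = 0.016546235 → 0.016546.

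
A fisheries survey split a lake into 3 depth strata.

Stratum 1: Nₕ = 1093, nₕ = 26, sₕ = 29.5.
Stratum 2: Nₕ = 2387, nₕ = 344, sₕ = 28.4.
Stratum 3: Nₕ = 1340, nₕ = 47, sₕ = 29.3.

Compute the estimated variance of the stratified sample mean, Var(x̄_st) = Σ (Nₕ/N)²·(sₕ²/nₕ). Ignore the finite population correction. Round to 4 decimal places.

3.7079

N = 4820. Term for each stratum: Wₕ²sₕ²/nₕ.
Var(x̄_st) = 1.7211429 + 0.5750280 + 1.4117341 = 3.7079050 → 3.7079.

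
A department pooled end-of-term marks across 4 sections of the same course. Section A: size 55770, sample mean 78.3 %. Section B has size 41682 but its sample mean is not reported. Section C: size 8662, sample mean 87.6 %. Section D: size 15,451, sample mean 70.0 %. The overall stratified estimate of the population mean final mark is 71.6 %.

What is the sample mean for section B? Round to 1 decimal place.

N = 55770 + 41682 + 8662 + 15451 = 121565.
Overall total = μ·N = 71.6·121565 = 8704054.
Subtract the known strata: 55770·78.3 + 8662·87.6 + 15451·70.0 = 6207152.2.
Remaining total for section B: 8704054 − 6207152.2 = 2496901.8.
Divide by its size: 2496901.8 / 41682 = 59.904... → 59.9.

59.9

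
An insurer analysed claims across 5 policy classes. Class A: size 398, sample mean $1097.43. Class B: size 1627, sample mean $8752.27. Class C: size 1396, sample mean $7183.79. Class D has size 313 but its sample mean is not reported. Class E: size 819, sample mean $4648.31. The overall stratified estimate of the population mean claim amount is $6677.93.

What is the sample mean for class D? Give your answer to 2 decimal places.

Σ Nₕx̄ₕ = N·μ, so 313·x̄_D = 4553·6677.93 − (398·1097.43 + 1627·8752.27 + 1396·7183.79 + 819·4648.31).
= 30404615.29 − 28512257.16 = 1892358.13.
x̄_D = 1892358.13 / 313 = 6045.8726... → 6045.87.

6045.87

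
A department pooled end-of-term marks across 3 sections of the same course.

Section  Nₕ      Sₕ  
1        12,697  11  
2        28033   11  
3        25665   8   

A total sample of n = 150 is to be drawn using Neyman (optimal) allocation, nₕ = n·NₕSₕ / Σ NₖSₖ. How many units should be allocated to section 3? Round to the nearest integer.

1: NₕSₕ = 12697·11 = 139667
2: NₕSₕ = 28033·11 = 308363
3: NₕSₕ = 25665·8 = 205320
Σ NₕSₕ = 653350.
n_3 = 150·205320/653350 = 47.139... → 47.

47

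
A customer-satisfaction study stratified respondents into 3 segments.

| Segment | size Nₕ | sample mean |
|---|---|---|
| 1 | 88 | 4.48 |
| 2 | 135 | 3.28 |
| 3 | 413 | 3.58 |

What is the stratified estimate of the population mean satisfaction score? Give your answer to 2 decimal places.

3.64

N = 636; weights Wₕ = Nₕ/N = (0.1384, 0.2123, 0.6494).
x̄_st = Σ Wₕ·x̄ₕ = 0.1384·4.48 + 0.2123·3.28 + 0.6494·3.58 ≈ 3.6408...
→ 3.64.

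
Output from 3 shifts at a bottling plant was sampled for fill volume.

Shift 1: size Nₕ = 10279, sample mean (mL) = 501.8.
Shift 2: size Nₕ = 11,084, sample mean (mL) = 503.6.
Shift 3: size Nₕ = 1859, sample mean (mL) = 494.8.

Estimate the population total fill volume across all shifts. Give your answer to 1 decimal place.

11659737.8

Estimate total by summing Nₕ·x̄ₕ over strata.
10279·501.8 + 11084·503.6 + 1859·494.8 = 5158002.2 + 5581902.4 + 919833.2 = 11659737.8.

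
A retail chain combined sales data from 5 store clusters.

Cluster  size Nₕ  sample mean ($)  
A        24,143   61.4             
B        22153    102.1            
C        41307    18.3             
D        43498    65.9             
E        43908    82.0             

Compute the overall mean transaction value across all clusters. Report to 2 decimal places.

62.67

N = 175009; weights Wₕ = Nₕ/N = (0.1380, 0.1266, 0.2360, 0.2485, 0.2509).
x̄_st = Σ Wₕ·x̄ₕ = 0.1380·61.4 + 0.1266·102.1 + 0.2360·18.3 + 0.2485·65.9 + 0.2509·82.0 ≈ 62.6659...
→ 62.67.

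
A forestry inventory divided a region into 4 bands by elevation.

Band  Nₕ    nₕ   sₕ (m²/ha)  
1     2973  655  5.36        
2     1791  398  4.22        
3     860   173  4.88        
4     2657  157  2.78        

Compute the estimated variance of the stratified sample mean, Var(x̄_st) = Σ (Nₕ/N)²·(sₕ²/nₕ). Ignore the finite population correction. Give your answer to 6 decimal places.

N = 8281. Term for each stratum: Wₕ²sₕ²/nₕ.
Var(x̄_st) = 0.005653437 + 0.002092991 + 0.001484653 + 0.005067660 = 0.014298741 → 0.014299.

0.014299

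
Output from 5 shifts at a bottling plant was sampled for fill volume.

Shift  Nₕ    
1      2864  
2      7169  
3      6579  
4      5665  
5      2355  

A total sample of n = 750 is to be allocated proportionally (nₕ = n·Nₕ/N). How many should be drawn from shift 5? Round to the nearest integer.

N = 2864 + 7169 + 6579 + 5665 + 2355 = 24632.
n_5 = 750·2355/24632 = 71.706... → 72.

72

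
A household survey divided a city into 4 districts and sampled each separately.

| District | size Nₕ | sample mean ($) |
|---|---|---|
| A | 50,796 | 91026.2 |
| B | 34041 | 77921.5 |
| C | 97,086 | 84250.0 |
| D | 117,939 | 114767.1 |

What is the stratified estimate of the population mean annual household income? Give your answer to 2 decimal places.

96682.16

N = 299862; weights Wₕ = Nₕ/N = (0.1694, 0.1135, 0.3238, 0.3933).
x̄_st = Σ Wₕ·x̄ₕ = 0.1694·91026.2 + 0.1135·77921.5 + 0.3238·84250.0 + 0.3933·114767.1 ≈ 96682.1576...
→ 96682.16.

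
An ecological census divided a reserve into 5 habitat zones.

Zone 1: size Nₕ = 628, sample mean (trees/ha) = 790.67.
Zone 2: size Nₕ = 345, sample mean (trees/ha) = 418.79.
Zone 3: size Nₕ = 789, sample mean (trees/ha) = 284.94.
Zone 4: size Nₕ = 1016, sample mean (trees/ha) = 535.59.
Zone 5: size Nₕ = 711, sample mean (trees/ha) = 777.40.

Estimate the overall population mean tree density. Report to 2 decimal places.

N = 628 + 345 + 789 + 1016 + 711 = 3489.
Overall mean = Σ (Nₕ/N)·x̄ₕ — weight by population share, not a simple average.
Σ Nₕx̄ₕ = 628·790.67 + 345·418.79 + 789·284.94 + 1016·535.59 + 711·777.40 = 496540.76 + 144482.55 + 224817.66 + 544159.44 + 552731.4 = 1962731.81.
Divide by N: 1962731.81 / 3489 = 562.5485... → 562.55.

562.55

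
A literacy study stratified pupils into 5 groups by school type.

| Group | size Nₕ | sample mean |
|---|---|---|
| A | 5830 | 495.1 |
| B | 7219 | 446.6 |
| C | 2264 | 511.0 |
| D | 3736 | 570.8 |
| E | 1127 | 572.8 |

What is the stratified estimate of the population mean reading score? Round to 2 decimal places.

x̄_st = (Σ Nₕx̄ₕ) / (Σ Nₕ) = (5830·495.1 + 7219·446.6 + 2264·511.0 + 3736·570.8 + 1127·572.8) / 20176
= 10045396.8 / 20176 = 497.8884... → 497.89.

497.89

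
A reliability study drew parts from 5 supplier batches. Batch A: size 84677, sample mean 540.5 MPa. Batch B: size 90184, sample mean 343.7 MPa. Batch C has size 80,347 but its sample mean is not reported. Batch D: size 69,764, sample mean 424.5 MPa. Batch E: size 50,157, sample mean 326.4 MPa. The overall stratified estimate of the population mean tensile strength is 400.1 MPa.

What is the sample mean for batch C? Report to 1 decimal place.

N = 84677 + 90184 + 80347 + 69764 + 50157 = 375129.
Overall total = μ·N = 400.1·375129 = 150089112.9.
Subtract the known strata: 84677·540.5 + 90184·343.7 + 69764·424.5 + 50157·326.4 = 122750222.1.
Remaining total for batch C: 150089112.9 − 122750222.1 = 27338890.8.
Divide by its size: 27338890.8 / 80347 = 340.260... → 340.3.

340.3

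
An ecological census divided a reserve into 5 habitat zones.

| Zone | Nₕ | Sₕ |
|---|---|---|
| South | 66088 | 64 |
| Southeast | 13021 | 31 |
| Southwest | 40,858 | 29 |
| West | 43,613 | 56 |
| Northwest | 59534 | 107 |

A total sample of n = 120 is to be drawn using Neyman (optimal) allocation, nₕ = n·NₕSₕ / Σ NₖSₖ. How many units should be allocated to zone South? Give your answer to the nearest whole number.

35

South: NₕSₕ = 66088·64 = 4229632
Southeast: NₕSₕ = 13021·31 = 403651
Southwest: NₕSₕ = 40858·29 = 1184882
West: NₕSₕ = 43613·56 = 2442328
Northwest: NₕSₕ = 59534·107 = 6370138
Σ NₕSₕ = 14630631.
n_South = 120·4229632/14630631 = 34.691... → 35.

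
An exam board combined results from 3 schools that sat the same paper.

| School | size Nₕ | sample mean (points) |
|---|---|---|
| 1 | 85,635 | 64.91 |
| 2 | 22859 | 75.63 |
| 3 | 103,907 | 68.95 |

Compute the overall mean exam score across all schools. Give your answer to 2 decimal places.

x̄_st = (Σ Nₕx̄ₕ) / (Σ Nₕ) = (85635·64.91 + 22859·75.63 + 103907·68.95) / 212401
= 14451781.67 / 212401 = 68.0401... → 68.04.

68.04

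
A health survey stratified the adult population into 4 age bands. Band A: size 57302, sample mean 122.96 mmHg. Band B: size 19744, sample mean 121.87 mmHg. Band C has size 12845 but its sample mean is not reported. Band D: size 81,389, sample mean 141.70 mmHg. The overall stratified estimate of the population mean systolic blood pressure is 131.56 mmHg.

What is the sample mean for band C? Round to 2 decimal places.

Σ Nₕx̄ₕ = N·μ, so 12845·x̄_C = 171280·131.56 − (57302·122.96 + 19744·121.87 + 81389·141.70).
= 22533596.8 − 20984876.5 = 1548720.3.
x̄_C = 1548720.3 / 12845 = 120.5699... → 120.57.

120.57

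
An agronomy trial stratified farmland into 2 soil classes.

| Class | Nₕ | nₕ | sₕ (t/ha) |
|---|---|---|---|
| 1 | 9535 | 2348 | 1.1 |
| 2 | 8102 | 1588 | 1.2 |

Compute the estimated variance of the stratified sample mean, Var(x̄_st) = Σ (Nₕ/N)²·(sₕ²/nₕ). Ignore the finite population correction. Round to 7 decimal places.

0.0003420

N = 17637. Term for each stratum: Wₕ²sₕ²/nₕ.
Var(x̄_st) = 0.0001506188 + 0.0001913582 = 0.0003419770 → 0.0003420.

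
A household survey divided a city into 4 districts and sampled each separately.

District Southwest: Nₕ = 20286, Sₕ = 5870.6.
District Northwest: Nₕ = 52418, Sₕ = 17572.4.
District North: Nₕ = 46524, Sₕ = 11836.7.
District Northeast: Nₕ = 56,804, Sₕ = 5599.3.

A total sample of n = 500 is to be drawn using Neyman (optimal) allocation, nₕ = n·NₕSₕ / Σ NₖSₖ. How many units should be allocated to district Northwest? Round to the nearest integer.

Southwest: NₕSₕ = 20286·5870.6 = 119090991.6
Northwest: NₕSₕ = 52418·17572.4 = 921110063.2
North: NₕSₕ = 46524·11836.7 = 550690630.8
Northeast: NₕSₕ = 56804·5599.3 = 318062637.2
Σ NₕSₕ = 1908954322.8.
n_Northwest = 500·921110063.2/1908954322.8 = 241.260... → 241.

241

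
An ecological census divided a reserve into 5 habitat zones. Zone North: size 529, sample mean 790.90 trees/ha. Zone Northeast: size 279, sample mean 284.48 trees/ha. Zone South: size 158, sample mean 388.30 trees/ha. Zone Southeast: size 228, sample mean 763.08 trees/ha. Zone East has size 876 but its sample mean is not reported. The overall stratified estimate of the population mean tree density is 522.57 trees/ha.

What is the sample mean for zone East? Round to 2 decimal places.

N = 529 + 279 + 158 + 228 + 876 = 2070.
Overall total = μ·N = 522.57·2070 = 1081719.9.
Subtract the known strata: 529·790.90 + 279·284.48 + 158·388.30 + 228·763.08 = 733089.66.
Remaining total for zone East: 1081719.9 − 733089.66 = 348630.24.
Divide by its size: 348630.24 / 876 = 397.9797... → 397.98.

397.98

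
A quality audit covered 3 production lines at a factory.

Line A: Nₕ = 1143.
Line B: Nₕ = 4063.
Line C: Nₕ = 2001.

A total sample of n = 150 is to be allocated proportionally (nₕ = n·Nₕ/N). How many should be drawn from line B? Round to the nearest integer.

85

Share of line B = 4063/7207 = 0.56376.
Allocate 150 × 0.56376 = 84.564... → 85.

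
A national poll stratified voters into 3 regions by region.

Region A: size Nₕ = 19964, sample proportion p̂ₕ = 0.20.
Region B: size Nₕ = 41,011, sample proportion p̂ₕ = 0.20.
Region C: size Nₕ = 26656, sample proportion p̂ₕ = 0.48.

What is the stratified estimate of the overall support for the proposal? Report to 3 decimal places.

Wₕ = Nₕ/N with N = 87631: 0.2278, 0.4680, 0.3042.
p̂_st = 0.2278·0.20 + 0.4680·0.20 + 0.3042·0.48 ≈ 0.28517... → 0.285.

0.285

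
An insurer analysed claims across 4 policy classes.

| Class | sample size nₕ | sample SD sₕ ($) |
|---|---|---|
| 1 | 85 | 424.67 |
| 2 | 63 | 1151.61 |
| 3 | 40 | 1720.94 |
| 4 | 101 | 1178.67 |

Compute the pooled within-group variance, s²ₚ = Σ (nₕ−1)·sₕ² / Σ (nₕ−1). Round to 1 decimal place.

1234399.1

1: (85−1)·424.67² = 84·180344.6089 = 15148947.1476
2: (63−1)·1151.61² = 62·1326205.5921 = 82224746.7102
3: (40−1)·1720.94² = 39·2961634.4836 = 115503744.8604
4: (101−1)·1178.67² = 100·1389262.9689 = 138926296.89
Numerator = 351803735.6082; denominator = Σ(nₕ−1) = 285.
s²ₚ = 351803735.6082/285 = 1234399.072... → 1234399.1.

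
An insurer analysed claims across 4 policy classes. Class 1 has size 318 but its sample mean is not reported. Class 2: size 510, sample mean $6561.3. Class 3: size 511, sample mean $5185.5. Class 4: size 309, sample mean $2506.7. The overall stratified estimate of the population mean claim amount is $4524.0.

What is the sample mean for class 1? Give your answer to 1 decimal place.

2153.9

N = 318 + 510 + 511 + 309 = 1648.
Overall total = μ·N = 4524.0·1648 = 7455552.
Subtract the known strata: 510·6561.3 + 511·5185.5 + 309·2506.7 = 6770623.8.
Remaining total for class 1: 7455552 − 6770623.8 = 684928.2.
Divide by its size: 684928.2 / 318 = 2153.862... → 2153.9.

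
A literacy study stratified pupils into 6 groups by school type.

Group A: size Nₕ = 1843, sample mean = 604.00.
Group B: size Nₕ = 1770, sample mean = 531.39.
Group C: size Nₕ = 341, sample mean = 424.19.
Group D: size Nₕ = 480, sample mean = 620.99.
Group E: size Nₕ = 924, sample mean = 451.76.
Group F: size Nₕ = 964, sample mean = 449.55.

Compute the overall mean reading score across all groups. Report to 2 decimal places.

x̄_st = (Σ Nₕx̄ₕ) / (Σ Nₕ) = (1843·604.00 + 1770·531.39 + 341·424.19 + 480·620.99 + 924·451.76 + 964·449.55) / 6322
= 3347248.73 / 6322 = 529.4604... → 529.46.

529.46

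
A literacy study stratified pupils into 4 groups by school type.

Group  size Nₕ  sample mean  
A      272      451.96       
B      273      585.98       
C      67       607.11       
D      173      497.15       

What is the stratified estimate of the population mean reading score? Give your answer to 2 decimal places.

N = 785; weights Wₕ = Nₕ/N = (0.3465, 0.3478, 0.0854, 0.2204).
x̄_st = Σ Wₕ·x̄ₕ = 0.3465·451.96 + 0.3478·585.98 + 0.0854·607.11 + 0.2204·497.15 ≈ 521.7694...
→ 521.77.

521.77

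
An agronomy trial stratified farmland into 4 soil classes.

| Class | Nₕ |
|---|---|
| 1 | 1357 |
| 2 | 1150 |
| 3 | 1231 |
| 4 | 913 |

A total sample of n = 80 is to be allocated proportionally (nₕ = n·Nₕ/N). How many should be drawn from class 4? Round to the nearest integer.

Share of class 4 = 913/4651 = 0.19630.
Allocate 80 × 0.19630 = 15.704... → 16.

16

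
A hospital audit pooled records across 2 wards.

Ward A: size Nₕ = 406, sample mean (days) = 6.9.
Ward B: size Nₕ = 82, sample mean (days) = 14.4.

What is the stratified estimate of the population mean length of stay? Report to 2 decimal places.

N = 488; weights Wₕ = Nₕ/N = (0.8320, 0.1680).
x̄_st = Σ Wₕ·x̄ₕ = 0.8320·6.9 + 0.1680·14.4 ≈ 8.1602...
→ 8.16.

8.16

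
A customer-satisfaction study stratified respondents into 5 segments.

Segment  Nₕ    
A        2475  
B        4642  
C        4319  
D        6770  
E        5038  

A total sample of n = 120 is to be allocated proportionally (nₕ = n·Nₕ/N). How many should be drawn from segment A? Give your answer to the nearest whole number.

N = 2475 + 4642 + 4319 + 6770 + 5038 = 23244.
n_A = 120·2475/23244 = 12.777... → 13.

13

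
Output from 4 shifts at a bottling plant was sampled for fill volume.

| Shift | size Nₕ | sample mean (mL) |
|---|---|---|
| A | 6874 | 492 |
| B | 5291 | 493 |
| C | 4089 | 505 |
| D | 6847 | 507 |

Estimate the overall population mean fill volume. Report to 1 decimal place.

x̄_st = (Σ Nₕx̄ₕ) / (Σ Nₕ) = (6874·492 + 5291·493 + 4089·505 + 6847·507) / 23101
= 11526845 / 23101 = 498.976... → 499.0.

499.0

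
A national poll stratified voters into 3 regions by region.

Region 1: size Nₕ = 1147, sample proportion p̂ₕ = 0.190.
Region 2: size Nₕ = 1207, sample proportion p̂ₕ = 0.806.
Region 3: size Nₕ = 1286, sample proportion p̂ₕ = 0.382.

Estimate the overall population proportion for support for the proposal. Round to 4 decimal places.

0.4621

N = 1147 + 1207 + 1286 = 3640.
Overall proportion = Σ (Nₕ/N)·p̂ₕ.
Σ Nₕp̂ₕ = 217.93 + 972.842 + 491.252 = 1682.024.
1682.024 / 3640 = 0.462095... → 0.4621.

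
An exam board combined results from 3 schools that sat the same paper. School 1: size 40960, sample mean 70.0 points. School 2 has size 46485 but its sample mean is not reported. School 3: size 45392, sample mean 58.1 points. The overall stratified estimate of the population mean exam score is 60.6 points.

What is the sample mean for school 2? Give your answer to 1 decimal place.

N = 40960 + 46485 + 45392 = 132837.
Overall total = μ·N = 60.6·132837 = 8049922.2.
Subtract the known strata: 40960·70.0 + 45392·58.1 = 5504475.2.
Remaining total for school 2: 8049922.2 − 5504475.2 = 2545447.
Divide by its size: 2545447 / 46485 = 54.758... → 54.8.

54.8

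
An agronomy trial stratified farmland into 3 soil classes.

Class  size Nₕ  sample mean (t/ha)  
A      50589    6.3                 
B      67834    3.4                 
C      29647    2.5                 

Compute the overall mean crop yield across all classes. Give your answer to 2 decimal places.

4.21

N = 50589 + 67834 + 29647 = 148070.
Overall mean = Σ (Nₕ/N)·x̄ₕ — weight by population share, not a simple average.
Σ Nₕx̄ₕ = 50589·6.3 + 67834·3.4 + 29647·2.5 = 318710.7 + 230635.6 + 74117.5 = 623463.8.
Divide by N: 623463.8 / 148070 = 4.2106... → 4.21.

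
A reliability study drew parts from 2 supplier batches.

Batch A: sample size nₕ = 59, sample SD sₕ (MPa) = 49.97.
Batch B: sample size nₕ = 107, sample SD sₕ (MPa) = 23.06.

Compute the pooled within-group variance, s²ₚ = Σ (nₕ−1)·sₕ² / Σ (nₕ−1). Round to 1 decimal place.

Degrees of freedom: 58 + 106 = 164.
Σ(nₕ−1)sₕ² = 58·2497.0009 + 106·531.7636 = 201192.9938.
s²ₚ = 201192.9938 / 164 = 1226.787... → 1226.8.

1226.8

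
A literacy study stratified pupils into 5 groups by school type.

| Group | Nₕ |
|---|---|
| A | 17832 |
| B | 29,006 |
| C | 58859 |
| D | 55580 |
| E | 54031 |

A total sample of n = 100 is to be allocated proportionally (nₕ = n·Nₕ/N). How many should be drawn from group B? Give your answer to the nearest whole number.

13

Share of group B = 29006/215308 = 0.13472.
Allocate 100 × 0.13472 = 13.472... → 13.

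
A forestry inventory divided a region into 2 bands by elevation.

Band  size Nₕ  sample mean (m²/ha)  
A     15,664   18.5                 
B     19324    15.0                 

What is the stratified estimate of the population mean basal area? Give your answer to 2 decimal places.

N = 34988; weights Wₕ = Nₕ/N = (0.4477, 0.5523).
x̄_st = Σ Wₕ·x̄ₕ = 0.4477·18.5 + 0.5523·15.0 ≈ 16.5669...
→ 16.57.

16.57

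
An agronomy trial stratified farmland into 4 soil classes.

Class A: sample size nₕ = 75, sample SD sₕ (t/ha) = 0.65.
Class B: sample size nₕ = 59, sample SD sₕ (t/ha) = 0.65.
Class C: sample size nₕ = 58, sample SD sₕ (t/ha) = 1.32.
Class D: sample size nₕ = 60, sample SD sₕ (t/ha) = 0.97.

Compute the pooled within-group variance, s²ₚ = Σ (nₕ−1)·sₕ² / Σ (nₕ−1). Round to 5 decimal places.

A: (75−1)·0.65² = 74·0.4225 = 31.265
B: (59−1)·0.65² = 58·0.4225 = 24.505
C: (58−1)·1.32² = 57·1.7424 = 99.3168
D: (60−1)·0.97² = 59·0.9409 = 55.5131
Numerator = 210.5999; denominator = Σ(nₕ−1) = 248.
s²ₚ = 210.5999/248 = 0.8491931... → 0.84919.

0.84919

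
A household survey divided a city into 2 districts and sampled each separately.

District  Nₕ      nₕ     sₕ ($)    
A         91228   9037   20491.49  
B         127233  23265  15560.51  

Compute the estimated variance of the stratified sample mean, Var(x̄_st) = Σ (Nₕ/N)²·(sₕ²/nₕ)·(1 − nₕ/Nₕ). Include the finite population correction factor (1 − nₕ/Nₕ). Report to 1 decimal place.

N = 218461. Term for each stratum: Wₕ²sₕ²/nₕ·(1−nₕ/Nₕ).
Var(x̄_st) = 7300.0759 + 2884.6705 = 10184.7465 → 10184.7.

10184.7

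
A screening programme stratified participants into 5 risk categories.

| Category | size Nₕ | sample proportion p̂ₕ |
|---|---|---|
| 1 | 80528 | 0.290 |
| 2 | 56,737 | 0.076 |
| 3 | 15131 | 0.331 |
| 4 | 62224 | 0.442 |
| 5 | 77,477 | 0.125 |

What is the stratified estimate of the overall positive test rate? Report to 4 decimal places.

0.2392

Wₕ = Nₕ/N with N = 292097: 0.2757, 0.1942, 0.0518, 0.2130, 0.2652.
p̂_st = 0.2757·0.290 + 0.1942·0.076 + 0.0518·0.331 + 0.2130·0.442 + 0.2652·0.125 ≈ 0.239171... → 0.2392.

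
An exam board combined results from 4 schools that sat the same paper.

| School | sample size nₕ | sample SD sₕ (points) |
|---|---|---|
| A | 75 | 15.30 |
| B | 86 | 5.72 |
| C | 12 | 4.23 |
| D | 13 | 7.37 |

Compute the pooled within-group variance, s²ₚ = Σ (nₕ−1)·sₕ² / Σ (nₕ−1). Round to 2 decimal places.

Degrees of freedom: 74 + 85 + 11 + 12 = 182.
Σ(nₕ−1)sₕ² = 74·234.09 + 85·32.7184 + 11·17.8929 + 12·54.3169 = 20952.3487.
s²ₚ = 20952.3487 / 182 = 115.1228... → 115.12.

115.12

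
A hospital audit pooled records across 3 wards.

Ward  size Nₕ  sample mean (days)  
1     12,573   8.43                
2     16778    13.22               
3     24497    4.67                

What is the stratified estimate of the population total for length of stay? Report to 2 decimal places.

442196.54

1: 12573·8.43 = 105990.39
2: 16778·13.22 = 221805.16
3: 24497·4.67 = 114400.99
τ̂ = Σ Nₕx̄ₕ = 442196.54.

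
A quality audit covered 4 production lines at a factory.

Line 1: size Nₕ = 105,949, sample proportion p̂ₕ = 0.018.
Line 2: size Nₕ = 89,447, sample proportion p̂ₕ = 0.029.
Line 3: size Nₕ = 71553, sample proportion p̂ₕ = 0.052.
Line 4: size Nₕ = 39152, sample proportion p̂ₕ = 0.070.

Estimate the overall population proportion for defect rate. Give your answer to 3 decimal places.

Wₕ = Nₕ/N with N = 306101: 0.3461, 0.2922, 0.2338, 0.1279.
p̂_st = 0.3461·0.018 + 0.2922·0.029 + 0.2338·0.052 + 0.1279·0.070 ≈ 0.03581... → 0.036.

0.036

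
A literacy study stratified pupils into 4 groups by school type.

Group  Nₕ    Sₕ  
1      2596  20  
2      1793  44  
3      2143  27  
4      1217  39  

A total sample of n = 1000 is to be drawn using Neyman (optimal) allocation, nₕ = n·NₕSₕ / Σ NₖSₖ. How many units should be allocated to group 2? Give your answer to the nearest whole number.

1: NₕSₕ = 2596·20 = 51920
2: NₕSₕ = 1793·44 = 78892
3: NₕSₕ = 2143·27 = 57861
4: NₕSₕ = 1217·39 = 47463
Σ NₕSₕ = 236136.
n_2 = 1000·78892/236136 = 334.096... → 334.

334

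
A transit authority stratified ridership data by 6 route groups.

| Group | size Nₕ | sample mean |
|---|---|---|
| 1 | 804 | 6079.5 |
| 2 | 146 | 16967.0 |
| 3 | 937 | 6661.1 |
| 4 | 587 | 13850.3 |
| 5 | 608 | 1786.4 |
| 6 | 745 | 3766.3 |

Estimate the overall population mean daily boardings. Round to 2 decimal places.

N = 3827; weights Wₕ = Nₕ/N = (0.2101, 0.0381, 0.2448, 0.1534, 0.1589, 0.1947).
x̄_st = Σ Wₕ·x̄ₕ = 0.2101·6079.5 + 0.0381·16967.0 + 0.2448·6661.1 + 0.1534·13850.3 + 0.1589·1786.4 + 0.1947·3766.3 ≈ 6696.8125...
→ 6696.81.

6696.81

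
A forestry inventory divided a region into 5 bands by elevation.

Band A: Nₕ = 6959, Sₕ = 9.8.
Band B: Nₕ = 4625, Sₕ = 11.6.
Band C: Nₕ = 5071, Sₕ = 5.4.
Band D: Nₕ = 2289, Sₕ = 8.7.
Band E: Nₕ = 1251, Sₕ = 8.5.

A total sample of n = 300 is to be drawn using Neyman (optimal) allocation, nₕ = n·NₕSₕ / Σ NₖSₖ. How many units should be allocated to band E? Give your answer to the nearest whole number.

Σ NₕSₕ = 6959·9.8 + 4625·11.6 + 5071·5.4 + 2289·8.7 + 1251·8.5 = 179779.4.
Share for E: 10633.5/179779.4 = 0.05915.
n_E = 300 × 0.05915 = 17.744... → 18.

18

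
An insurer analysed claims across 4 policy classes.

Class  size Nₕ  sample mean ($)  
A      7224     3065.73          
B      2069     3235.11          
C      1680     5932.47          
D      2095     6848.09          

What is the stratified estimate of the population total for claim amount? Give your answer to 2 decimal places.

53153574.26

A: 7224·3065.73 = 22146833.52
B: 2069·3235.11 = 6693442.59
C: 1680·5932.47 = 9966549.6
D: 2095·6848.09 = 14346748.55
τ̂ = Σ Nₕx̄ₕ = 53153574.26.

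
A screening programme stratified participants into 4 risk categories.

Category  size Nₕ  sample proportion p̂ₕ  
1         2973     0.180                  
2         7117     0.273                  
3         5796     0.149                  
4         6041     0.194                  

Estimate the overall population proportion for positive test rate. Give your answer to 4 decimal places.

0.2058

N = 2973 + 7117 + 5796 + 6041 = 21927.
Overall proportion = Σ (Nₕ/N)·p̂ₕ.
Σ Nₕp̂ₕ = 535.14 + 1942.941 + 863.604 + 1171.954 = 4513.639.
4513.639 / 21927 = 0.205848... → 0.2058.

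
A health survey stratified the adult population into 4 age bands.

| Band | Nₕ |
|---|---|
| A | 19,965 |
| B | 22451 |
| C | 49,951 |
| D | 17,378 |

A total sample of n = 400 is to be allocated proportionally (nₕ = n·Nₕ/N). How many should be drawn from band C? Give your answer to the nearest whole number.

N = 19965 + 22451 + 49951 + 17378 = 109745.
n_C = 400·49951/109745 = 182.062... → 182.

182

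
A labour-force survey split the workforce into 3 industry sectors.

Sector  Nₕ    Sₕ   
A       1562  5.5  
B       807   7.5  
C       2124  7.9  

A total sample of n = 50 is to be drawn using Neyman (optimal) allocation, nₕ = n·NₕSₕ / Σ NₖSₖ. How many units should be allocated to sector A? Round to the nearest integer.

14

A: NₕSₕ = 1562·5.5 = 8591
B: NₕSₕ = 807·7.5 = 6052.5
C: NₕSₕ = 2124·7.9 = 16779.6
Σ NₕSₕ = 31423.1.
n_A = 50·8591/31423.1 = 13.670... → 14.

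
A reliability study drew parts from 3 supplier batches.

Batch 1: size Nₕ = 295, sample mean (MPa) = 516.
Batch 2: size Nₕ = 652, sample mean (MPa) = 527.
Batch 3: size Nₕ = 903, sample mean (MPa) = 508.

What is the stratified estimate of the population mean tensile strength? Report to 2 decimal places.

N = 1850; weights Wₕ = Nₕ/N = (0.1595, 0.3524, 0.4881).
x̄_st = Σ Wₕ·x̄ₕ = 0.1595·516 + 0.3524·527 + 0.4881·508 ≈ 515.9719...
→ 515.97.

515.97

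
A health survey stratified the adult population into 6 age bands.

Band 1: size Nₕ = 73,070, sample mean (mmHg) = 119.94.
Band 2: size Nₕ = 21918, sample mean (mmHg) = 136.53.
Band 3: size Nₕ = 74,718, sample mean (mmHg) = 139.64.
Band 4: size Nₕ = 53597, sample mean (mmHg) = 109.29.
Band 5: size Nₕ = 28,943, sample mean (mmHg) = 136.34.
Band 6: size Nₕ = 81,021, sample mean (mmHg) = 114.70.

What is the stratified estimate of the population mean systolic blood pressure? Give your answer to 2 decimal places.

123.89

N = 333267; weights Wₕ = Nₕ/N = (0.2193, 0.0658, 0.2242, 0.1608, 0.0868, 0.2431).
x̄_st = Σ Wₕ·x̄ₕ = 0.2193·119.94 + 0.0658·136.53 + 0.2242·139.64 + 0.1608·109.29 + 0.0868·136.34 + 0.2431·114.70 ≈ 123.8854...
→ 123.89.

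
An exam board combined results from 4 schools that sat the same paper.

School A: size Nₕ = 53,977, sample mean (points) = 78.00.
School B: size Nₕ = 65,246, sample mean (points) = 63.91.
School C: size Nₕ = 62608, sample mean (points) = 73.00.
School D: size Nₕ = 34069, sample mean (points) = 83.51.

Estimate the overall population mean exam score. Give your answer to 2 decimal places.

N = 215900; weights Wₕ = Nₕ/N = (0.2500, 0.3022, 0.2900, 0.1578).
x̄_st = Σ Wₕ·x̄ₕ = 0.2500·78.00 + 0.3022·63.91 + 0.2900·73.00 + 0.1578·83.51 ≈ 73.1615...
→ 73.16.

73.16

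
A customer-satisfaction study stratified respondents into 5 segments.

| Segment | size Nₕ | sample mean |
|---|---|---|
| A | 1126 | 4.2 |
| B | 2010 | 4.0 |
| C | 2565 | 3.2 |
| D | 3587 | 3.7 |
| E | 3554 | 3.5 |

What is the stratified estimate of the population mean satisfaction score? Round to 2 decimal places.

x̄_st = (Σ Nₕx̄ₕ) / (Σ Nₕ) = (1126·4.2 + 2010·4.0 + 2565·3.2 + 3587·3.7 + 3554·3.5) / 12842
= 46688.1 / 12842 = 3.6356... → 3.64.

3.64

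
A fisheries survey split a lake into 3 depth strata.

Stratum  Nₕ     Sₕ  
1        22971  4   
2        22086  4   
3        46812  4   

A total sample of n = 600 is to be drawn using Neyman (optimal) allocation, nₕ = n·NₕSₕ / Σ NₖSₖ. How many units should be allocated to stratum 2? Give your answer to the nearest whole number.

144

Σ NₕSₕ = 22971·4 + 22086·4 + 46812·4 = 367476.
Share for 2: 88344/367476 = 0.24041.
n_2 = 600 × 0.24041 = 144.245... → 144.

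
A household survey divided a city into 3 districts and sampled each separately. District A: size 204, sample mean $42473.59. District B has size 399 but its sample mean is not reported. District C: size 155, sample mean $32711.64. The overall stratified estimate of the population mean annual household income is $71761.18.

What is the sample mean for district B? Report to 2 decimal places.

N = 204 + 399 + 155 = 758.
Overall total = μ·N = 71761.18·758 = 54394974.44.
Subtract the known strata: 204·42473.59 + 155·32711.64 = 13734916.56.
Remaining total for district B: 54394974.44 − 13734916.56 = 40660057.88.
Divide by its size: 40660057.88 / 399 = 101904.9070... → 101904.91.

101904.91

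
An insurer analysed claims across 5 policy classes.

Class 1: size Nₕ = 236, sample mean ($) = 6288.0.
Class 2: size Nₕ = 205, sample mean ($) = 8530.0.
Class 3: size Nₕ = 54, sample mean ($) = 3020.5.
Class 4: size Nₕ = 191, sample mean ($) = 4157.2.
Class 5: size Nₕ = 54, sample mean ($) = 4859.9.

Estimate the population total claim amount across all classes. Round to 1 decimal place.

4452184.8

1: 236·6288.0 = 1483968
2: 205·8530.0 = 1748650
3: 54·3020.5 = 163107
4: 191·4157.2 = 794025.2
5: 54·4859.9 = 262434.6
τ̂ = Σ Nₕx̄ₕ = 4452184.8.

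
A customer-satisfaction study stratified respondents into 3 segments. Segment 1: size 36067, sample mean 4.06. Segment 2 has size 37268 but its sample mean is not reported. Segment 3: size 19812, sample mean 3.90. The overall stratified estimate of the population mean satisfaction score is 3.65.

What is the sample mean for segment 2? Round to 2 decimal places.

N = 36067 + 37268 + 19812 = 93147.
Overall total = μ·N = 3.65·93147 = 339986.55.
Subtract the known strata: 36067·4.06 + 19812·3.90 = 223698.82.
Remaining total for segment 2: 339986.55 − 223698.82 = 116287.73.
Divide by its size: 116287.73 / 37268 = 3.1203... → 3.12.

3.12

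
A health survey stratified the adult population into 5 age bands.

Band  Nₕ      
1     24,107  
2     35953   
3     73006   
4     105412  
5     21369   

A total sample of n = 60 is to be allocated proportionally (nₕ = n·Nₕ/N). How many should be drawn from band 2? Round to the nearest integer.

8

Share of band 2 = 35953/259847 = 0.13836.
Allocate 60 × 0.13836 = 8.302... → 8.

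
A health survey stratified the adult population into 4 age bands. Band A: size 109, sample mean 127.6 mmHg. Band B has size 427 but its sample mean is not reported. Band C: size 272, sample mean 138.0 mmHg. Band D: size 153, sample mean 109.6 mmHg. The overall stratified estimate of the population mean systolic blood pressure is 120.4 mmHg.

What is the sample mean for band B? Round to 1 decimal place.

Σ Nₕx̄ₕ = N·μ, so 427·x̄_B = 961·120.4 − (109·127.6 + 272·138.0 + 153·109.6).
= 115704.4 − 68213.2 = 47491.2.
x̄_B = 47491.2 / 427 = 111.221... → 111.2.

111.2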